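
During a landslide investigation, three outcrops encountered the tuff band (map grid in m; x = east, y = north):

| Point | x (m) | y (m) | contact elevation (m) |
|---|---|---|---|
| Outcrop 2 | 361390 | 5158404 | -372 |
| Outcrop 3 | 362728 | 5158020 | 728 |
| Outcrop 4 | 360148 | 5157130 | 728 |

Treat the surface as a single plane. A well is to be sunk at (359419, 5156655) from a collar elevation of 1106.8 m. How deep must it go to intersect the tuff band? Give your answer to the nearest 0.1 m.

88.0 m

Two edge vectors: Outcrop 2→Outcrop 3 = (1338, -384, 1100), Outcrop 2→Outcrop 4 = (-1242, -1274, 1100).
Normal n = (Outcrop 2→Outcrop 3) × (Outcrop 2→Outcrop 4) = (979000, -2838000, -2181540).
So ∂z/∂x = −n_x/n_z = 0.448765551 and ∂z/∂y = −n_y/n_z = −1.300915867.
Intercept c from Outcrop 2: -372 − 162179.38 + 6710649.61 = 6548098.23.
At (359419, 5156655): z_contact = 161294.87 − 6708374.31 + 6548098.23 = 1018.78 m.
Depth below ground = 1106.8 − 1018.78 = 88.0 m.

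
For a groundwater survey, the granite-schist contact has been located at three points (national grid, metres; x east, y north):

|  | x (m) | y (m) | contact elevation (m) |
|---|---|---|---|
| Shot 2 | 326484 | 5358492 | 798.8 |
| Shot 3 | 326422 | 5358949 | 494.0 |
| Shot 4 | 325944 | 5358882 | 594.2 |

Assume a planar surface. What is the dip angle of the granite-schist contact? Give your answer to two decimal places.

34.68°

Let the plane be z = a·x + b·y + c.
Shot 3−Shot 2: −62a + 457b = −304.8;  Shot 4−Shot 2: −540a + 390b = −204.6.
Solving gives a = −0.11397, b = −0.68242.
Gradient magnitude |∇z| = √(a² + b²) = √(0.01299 + 0.46570) = 0.69187.
True dip = arctan(0.69187) = 34.68°, dipping toward N (azimuth ≈ 009°).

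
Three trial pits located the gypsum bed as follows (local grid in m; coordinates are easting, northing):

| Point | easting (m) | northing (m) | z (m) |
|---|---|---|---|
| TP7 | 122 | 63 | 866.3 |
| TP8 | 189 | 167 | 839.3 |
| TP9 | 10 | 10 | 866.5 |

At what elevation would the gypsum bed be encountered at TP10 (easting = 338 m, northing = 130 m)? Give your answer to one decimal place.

Two edge vectors: TP7→TP8 = (67, 104, -27), TP7→TP9 = (-112, -53, 0.2).
Normal n = (TP7→TP8) × (TP7→TP9) = (-1410.2, 3010.6, 8097).
So ∂z/∂easting = −n_x/n_z = 0.17416 and ∂z/∂northing = −n_y/n_z = −0.37182.
Intercept c from TP7: 866.3 − 21.25 + 23.42 = 868.48.
At (338, 130): z = 58.9 − 48.3 + 868.48 = 879.0 m.

879.0 m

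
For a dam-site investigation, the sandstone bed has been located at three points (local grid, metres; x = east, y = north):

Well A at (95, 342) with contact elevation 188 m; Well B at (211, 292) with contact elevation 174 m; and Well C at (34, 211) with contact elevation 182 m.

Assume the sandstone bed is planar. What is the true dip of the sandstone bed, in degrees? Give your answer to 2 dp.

6.82°

Two edge vectors: Well A→Well B = (116, -50, -14), Well A→Well C = (-61, -131, -6).
Normal n = (Well A→Well B) × (Well A→Well C) = (-1534, 1550, -18246).
So ∂z/∂x = −n_x/n_z = −0.08407 and ∂z/∂y = −n_y/n_z = 0.08495.
Gradient magnitude |∇z| = √(a² + b²) = √(0.00707 + 0.00722) = 0.11952.
True dip = arctan(0.11952) = 6.82°, dipping toward SE (azimuth ≈ 135°).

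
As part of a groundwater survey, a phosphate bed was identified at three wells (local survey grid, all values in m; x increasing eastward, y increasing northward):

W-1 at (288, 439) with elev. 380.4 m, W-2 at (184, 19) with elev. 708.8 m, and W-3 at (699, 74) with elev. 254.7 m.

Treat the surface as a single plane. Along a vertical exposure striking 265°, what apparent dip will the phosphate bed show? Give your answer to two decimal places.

Let the plane be z = a·x + b·y + c.
W-2−W-1: −104a − 420b = 328.4;  W-3−W-1: 411a − 365b = −125.7.
Solving gives a = −0.81993, b = −0.57888.
Unit vector along 265° is (sin 265°, cos 265°) = (-0.9962, -0.0872).
Slope in that direction = a·(-0.9962) + b·(-0.0872) = 0.86726.
Apparent dip = arctan|0.86726| = 40.93° (true dip is 45.1°, so apparent ≤ true as expected).

40.93°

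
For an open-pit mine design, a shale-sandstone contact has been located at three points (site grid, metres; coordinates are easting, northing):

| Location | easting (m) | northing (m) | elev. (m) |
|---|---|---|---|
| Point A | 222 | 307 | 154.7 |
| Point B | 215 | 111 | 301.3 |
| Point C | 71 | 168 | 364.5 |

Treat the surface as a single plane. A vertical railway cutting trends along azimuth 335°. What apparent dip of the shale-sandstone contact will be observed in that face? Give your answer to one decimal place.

Two edge vectors: Point A→Point B = (-7, -196, 146.6), Point A→Point C = (-151, -139, 209.8).
Normal n = (Point A→Point B) × (Point A→Point C) = (-20743.4, -20668, -28623).
So ∂z/∂easting = −n_x/n_z = −0.72471 and ∂z/∂northing = −n_y/n_z = −0.72208.
Unit vector along 335° is (sin 335°, cos 335°) = (-0.4226, 0.9063).
Slope in that direction = a·(-0.4226) + b·(0.9063) = −0.34815.
Apparent dip = arctan|0.34815| = 19.2° (true dip is 45.7°, so apparent ≤ true as expected).

19.2°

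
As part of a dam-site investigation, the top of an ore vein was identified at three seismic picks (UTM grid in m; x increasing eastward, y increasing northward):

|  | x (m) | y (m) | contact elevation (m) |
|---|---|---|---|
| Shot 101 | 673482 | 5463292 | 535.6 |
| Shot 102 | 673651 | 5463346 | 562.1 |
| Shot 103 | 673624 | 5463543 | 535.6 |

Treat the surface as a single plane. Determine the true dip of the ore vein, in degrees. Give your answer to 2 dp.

Two edge vectors: Shot 101→Shot 102 = (169, 54, 26.5), Shot 101→Shot 103 = (142, 251, 0).
Normal n = (Shot 101→Shot 102) × (Shot 101→Shot 103) = (-6651.5, 3763, 34751).
So ∂z/∂x = −n_x/n_z = 0.19140 and ∂z/∂y = −n_y/n_z = −0.10828.
Gradient magnitude |∇z| = √(a² + b²) = √(0.03664 + 0.01173) = 0.21991.
True dip = arctan(0.21991) = 12.40°, dipping toward WNW (azimuth ≈ 299°).

12.40°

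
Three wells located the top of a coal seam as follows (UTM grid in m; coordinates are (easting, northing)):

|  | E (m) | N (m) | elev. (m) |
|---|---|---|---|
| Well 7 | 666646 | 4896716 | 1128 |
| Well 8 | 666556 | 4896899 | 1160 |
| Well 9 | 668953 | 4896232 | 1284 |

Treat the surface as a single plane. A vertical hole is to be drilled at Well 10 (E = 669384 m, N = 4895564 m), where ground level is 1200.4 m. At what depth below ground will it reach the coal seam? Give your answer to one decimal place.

21.3 m

Let the plane be z = a·E + b·N + c.
Well 8−Well 7: −90a + 183b = 32;  Well 9−Well 7: 2307a − 484b = 156.
Solving gives a = 0.116306280, b = 0.232063198.
Then c = 1128 − a·666646 − b·4896716 = −1212754.69.
At (669384, 4895564): z_contact = 77853.56 + 1136080.24 − 1212754.69 = 1179.11 m.
Depth below ground = 1200.4 − 1179.11 = 21.3 m.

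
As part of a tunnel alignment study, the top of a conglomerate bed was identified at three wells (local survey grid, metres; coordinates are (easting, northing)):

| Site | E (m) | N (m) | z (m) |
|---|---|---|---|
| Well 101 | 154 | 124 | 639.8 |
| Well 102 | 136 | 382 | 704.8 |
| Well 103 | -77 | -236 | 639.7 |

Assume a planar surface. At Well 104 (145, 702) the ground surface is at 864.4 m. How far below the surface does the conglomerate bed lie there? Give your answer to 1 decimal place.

Let the plane be z = a·E + b·N + c.
Well 102−Well 101: −18a + 258b = 65;  Well 103−Well 101: −231a − 360b = −0.1.
Solving gives a = −0.35374, b = 0.22726.
Then c = 639.8 − a·154 − b·124 = 666.10.
At (145, 702): z_contact = −51.29 + 159.54 + 666.10 = 774.34 m.
Depth below ground = 864.4 − 774.34 = 90.1 m.

90.1 m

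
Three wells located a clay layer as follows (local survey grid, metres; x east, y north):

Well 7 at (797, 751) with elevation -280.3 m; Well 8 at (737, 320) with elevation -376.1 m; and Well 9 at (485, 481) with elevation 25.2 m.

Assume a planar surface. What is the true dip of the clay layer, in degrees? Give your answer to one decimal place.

Let the plane be z = a·x + b·y + c.
Well 8−Well 7: −60a − 431b = −95.8;  Well 9−Well 7: −312a − 270b = 305.5.
Solving gives a = −1.33198, b = 0.40770.
Gradient magnitude |∇z| = √(a² + b²) = √(1.77418 + 0.16622) = 1.39298.
True dip = arctan(1.39298) = 54.3°, dipping toward ESE (azimuth ≈ 107°).

54.3°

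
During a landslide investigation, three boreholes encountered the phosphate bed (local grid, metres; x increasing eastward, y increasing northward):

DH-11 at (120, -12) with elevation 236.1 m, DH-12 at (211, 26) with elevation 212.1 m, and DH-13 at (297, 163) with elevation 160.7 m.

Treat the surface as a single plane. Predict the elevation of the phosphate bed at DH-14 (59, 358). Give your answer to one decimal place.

Let the plane be z = a·x + b·y + c.
DH-12−DH-11: 91a + 38b = −24;  DH-13−DH-11: 177a + 175b = −75.4.
Solving gives a = −0.14510, b = −0.28410.
Then c = 236.1 − a·120 − b·-12 = 250.10.
At (59, 358): z = −8.6 − 101.7 + 250.10 = 139.8 m.

139.8 m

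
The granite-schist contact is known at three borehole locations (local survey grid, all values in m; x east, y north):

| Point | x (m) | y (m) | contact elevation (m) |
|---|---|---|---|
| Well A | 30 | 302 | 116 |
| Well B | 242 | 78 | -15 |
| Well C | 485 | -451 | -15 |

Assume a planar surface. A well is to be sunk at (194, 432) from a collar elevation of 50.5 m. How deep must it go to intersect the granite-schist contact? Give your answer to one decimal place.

Two edge vectors: Well A→Well B = (212, -224, -131), Well A→Well C = (455, -753, -131).
Normal n = (Well A→Well B) × (Well A→Well C) = (-69299, -31833, -57716).
So ∂z/∂x = −n_x/n_z = −1.20069 and ∂z/∂y = −n_y/n_z = −0.55155.
Intercept c from Well A: 116 + 36.02 + 166.57 = 318.59.
At (194, 432): z_contact = −232.93 − 238.27 + 318.59 = -152.61 m.
Depth below ground = 50.5 − (-152.61) = 203.1 m.

203.1 m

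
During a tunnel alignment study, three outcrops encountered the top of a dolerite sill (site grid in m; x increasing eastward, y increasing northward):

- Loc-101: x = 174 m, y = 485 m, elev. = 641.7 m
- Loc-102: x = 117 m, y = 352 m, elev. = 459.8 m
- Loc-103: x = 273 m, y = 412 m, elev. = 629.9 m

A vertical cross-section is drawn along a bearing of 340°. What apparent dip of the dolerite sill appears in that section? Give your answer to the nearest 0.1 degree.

Two edge vectors: Loc-101→Loc-102 = (-57, -133, -181.9), Loc-101→Loc-103 = (99, -73, -11.8).
Normal n = (Loc-101→Loc-102) × (Loc-101→Loc-103) = (-11709.3, -18680.7, 17328).
So ∂z/∂x = −n_x/n_z = 0.67574 and ∂z/∂y = −n_y/n_z = 1.07806.
Unit vector along 340° is (sin 340°, cos 340°) = (-0.3420, 0.9397).
Slope in that direction = a·(-0.3420) + b·(0.9397) = 0.78193.
Apparent dip = arctan|0.78193| = 38.0° (true dip is 51.8°, so apparent ≤ true as expected).

38.0°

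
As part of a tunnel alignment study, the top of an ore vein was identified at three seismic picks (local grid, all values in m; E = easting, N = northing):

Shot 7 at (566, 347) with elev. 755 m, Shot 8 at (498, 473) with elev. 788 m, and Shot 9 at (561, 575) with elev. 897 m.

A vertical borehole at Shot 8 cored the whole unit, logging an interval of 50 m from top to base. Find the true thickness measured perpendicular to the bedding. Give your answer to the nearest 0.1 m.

Let the plane be z = a·E + b·N + c.
Shot 8−Shot 7: −68a + 126b = 33;  Shot 9−Shot 7: −5a + 228b = 142.
Solving gives a = 0.69706, b = 0.63809.
|∇z| = √(a²+b²) = 0.94501, so dip δ = arctan(0.94501) = 43.38°.
True thickness = vertical thickness × cos δ = 50 × cos 43.38° = 36.3 m.

36.3 m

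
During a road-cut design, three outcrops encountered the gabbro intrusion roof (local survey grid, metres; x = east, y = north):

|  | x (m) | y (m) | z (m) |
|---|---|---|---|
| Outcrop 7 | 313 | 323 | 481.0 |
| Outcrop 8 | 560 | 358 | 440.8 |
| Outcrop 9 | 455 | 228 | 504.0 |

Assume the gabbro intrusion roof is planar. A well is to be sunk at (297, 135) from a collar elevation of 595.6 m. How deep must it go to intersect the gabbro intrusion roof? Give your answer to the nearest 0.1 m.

Two edge vectors: Outcrop 7→Outcrop 8 = (247, 35, -40.2), Outcrop 7→Outcrop 9 = (142, -95, 23).
Normal n = (Outcrop 7→Outcrop 8) × (Outcrop 7→Outcrop 9) = (-3014, -11389.4, -28435).
So ∂z/∂x = −n_x/n_z = −0.10600 and ∂z/∂y = −n_y/n_z = −0.40054.
Intercept c from Outcrop 7: 481 + 33.18 + 129.37 = 643.55.
At (297, 135): z_contact = −31.48 − 54.07 + 643.55 = 558.00 m.
Depth below ground = 595.6 − 558.00 = 37.6 m.

37.6 m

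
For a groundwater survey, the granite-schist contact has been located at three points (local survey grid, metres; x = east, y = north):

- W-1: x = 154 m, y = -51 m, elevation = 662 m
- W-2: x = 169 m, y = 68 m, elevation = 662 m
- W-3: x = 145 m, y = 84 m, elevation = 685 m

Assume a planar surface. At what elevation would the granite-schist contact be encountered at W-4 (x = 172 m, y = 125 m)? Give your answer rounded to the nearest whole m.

Let the plane be z = a·x + b·y + c.
W-2−W-1: 15a + 119b = 0;  W-3−W-1: −9a + 135b = 23.
Solving gives a = −0.88404, b = 0.11143.
Then c = 662 − a·154 − b·-51 = 803.83.
At (172, 125): z = −152.1 + 13.9 + 803.83 = 665.7 m.

666 m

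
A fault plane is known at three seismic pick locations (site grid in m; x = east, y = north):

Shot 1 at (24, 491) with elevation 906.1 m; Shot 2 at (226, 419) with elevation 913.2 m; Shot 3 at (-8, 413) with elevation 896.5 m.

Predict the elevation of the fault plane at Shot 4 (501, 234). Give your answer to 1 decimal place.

Let the plane be z = a·x + b·y + c.
Shot 2−Shot 1: 202a − 72b = 7.1;  Shot 3−Shot 1: −32a − 78b = −9.6.
Solving gives a = 0.06894, b = 0.09480.
Then c = 906.1 − a·24 − b·491 = 857.90.
At (501, 234): z = 34.5 + 22.2 + 857.90 = 914.6 m.

914.6 m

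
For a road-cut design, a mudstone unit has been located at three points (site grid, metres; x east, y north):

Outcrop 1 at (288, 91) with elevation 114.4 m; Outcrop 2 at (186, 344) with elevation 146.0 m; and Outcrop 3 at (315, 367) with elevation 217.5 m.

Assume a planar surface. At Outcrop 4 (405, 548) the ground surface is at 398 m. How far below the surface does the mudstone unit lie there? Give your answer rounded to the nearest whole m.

Two edge vectors: Outcrop 1→Outcrop 2 = (-102, 253, 31.6), Outcrop 1→Outcrop 3 = (27, 276, 103.1).
Normal n = (Outcrop 1→Outcrop 2) × (Outcrop 1→Outcrop 3) = (17362.7, 11369.4, -34983).
So ∂z/∂x = −n_x/n_z = 0.49632 and ∂z/∂y = −n_y/n_z = 0.32500.
Intercept c from Outcrop 1: 114.4 − 142.94 − 29.57 = −58.11.
At (405, 548): z_contact = 201.0 + 178.1 − 58.11 = 321.0 m.
Depth below ground = 398 − 321.0 = 77 m.

77 m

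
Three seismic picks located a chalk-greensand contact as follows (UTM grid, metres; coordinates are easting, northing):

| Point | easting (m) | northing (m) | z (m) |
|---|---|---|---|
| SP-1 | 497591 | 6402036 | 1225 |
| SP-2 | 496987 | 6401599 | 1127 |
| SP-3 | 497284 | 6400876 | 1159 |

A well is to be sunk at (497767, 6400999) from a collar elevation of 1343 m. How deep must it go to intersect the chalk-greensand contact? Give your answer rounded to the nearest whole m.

Let the plane be z = a·easting + b·northing + c.
SP-2−SP-1: −604a − 437b = −98;  SP-3−SP-1: −307a − 1160b = −66.
Solving gives a = 0.14976319, b = 0.01726095.
Then c = 1225 − a·497591 − b·6402036 = −183801.03.
At (497767, 6400999): z_contact = 74547.2 + 110487.3 − 183801.03 = 1233.5 m.
Depth below ground = 1343 − 1233.5 = 110 m.

110 m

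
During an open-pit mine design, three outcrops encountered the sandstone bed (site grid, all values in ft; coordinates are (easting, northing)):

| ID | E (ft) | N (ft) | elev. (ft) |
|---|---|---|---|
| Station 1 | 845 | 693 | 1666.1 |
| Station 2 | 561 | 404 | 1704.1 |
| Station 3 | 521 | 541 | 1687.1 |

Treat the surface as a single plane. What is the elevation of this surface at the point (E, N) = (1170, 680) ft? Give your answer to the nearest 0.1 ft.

1665.8 ft

Two edge vectors: Station 1→Station 2 = (-284, -289, 38), Station 1→Station 3 = (-324, -152, 21).
Normal n = (Station 1→Station 2) × (Station 1→Station 3) = (-293, -6348, -50468).
So ∂z/∂E = −n_x/n_z = −0.005806 and ∂z/∂N = −n_y/n_z = −0.125783.
Intercept c from Station 1: 1666.1 + 4.91 + 87.17 = 1758.17.
At (1170, 680): z = −6.8 − 85.5 + 1758.17 = 1665.8 ft.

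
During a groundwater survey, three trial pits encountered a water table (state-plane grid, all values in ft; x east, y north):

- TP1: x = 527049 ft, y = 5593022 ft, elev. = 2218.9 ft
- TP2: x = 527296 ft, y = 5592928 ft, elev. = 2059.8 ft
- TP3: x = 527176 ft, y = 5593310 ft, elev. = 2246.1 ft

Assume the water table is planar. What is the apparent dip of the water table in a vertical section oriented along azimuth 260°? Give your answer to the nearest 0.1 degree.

24.5°

Let the plane be z = a·x + b·y + c.
TP2−TP1: 247a − 94b = −159.1;  TP3−TP1: 127a + 288b = 27.2.
Solving gives a = −0.52079, b = 0.32410.
Unit vector along 260° is (sin 260°, cos 260°) = (-0.9848, -0.1736).
Slope in that direction = a·(-0.9848) + b·(-0.1736) = 0.45660.
Apparent dip = arctan|0.45660| = 24.5° (true dip is 31.5°, so apparent ≤ true as expected).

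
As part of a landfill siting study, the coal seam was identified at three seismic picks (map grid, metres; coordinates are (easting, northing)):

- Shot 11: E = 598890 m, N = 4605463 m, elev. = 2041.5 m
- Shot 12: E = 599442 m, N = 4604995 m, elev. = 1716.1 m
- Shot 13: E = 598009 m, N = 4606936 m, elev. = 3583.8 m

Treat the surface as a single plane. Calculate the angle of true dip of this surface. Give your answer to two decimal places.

56.89°

Let the plane be z = a·E + b·N + c.
Shot 12−Shot 11: 552a − 468b = −325.4;  Shot 13−Shot 11: −881a + 1473b = 1542.3.
Solving gives a = 0.60501, b = 1.40890.
Gradient magnitude |∇z| = √(a² + b²) = √(0.36604 + 1.98501) = 1.53331.
True dip = arctan(1.53331) = 56.89°, dipping toward SSW (azimuth ≈ 203°).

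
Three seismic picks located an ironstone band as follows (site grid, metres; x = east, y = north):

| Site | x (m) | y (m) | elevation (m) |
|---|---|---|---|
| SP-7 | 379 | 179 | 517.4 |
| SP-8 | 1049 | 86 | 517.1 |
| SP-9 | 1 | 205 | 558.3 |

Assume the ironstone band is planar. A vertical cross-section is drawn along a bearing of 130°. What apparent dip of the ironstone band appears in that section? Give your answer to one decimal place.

Let the plane be z = a·x + b·y + c.
SP-8−SP-7: 670a − 93b = −0.3;  SP-9−SP-7: −378a + 26b = 40.9.
Solving gives a = −0.21405, b = −1.53883.
Unit vector along 130° is (sin 130°, cos 130°) = (0.7660, -0.6428).
Slope in that direction = a·(0.7660) + b·(-0.6428) = 0.82517.
Apparent dip = arctan|0.82517| = 39.5° (true dip is 57.2°, so apparent ≤ true as expected).

39.5°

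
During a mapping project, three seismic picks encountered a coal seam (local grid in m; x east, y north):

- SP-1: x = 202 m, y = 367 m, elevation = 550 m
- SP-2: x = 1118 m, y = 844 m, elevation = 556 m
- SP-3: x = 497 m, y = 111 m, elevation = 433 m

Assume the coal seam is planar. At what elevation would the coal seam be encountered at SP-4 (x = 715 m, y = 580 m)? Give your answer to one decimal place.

537.6 m

Two edge vectors: SP-1→SP-2 = (916, 477, 6), SP-1→SP-3 = (295, -256, -117).
Normal n = (SP-1→SP-2) × (SP-1→SP-3) = (-54273, 108942, -375211).
So ∂z/∂x = −n_x/n_z = −0.144647 and ∂z/∂y = −n_y/n_z = 0.290349.
Intercept c from SP-1: 550 + 29.22 − 106.56 = 472.66.
At (715, 580): z = −103.4 + 168.4 + 472.66 = 537.6 m.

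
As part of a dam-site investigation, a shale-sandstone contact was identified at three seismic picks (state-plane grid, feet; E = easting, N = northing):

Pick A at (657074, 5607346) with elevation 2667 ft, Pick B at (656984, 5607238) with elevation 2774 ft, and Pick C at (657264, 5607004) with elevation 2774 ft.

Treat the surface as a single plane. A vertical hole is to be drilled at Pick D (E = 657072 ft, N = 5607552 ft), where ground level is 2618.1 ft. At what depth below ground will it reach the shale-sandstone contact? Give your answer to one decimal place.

Let the plane be z = a·E + b·N + c.
Pick B−Pick A: −90a − 108b = 107;  Pick C−Pick A: 190a − 342b = 107.
Solving gives a = −0.488070175, b = −0.584015595.
Then c = 2667 − a·657074 − b·5607346 = 3598142.73.
At (657072, 5607552): z_contact = −320697.25 − 3274897.82 + 3598142.73 = 2547.67 ft.
Depth below ground = 2618.1 − 2547.67 = 70.4 ft.

70.4 ft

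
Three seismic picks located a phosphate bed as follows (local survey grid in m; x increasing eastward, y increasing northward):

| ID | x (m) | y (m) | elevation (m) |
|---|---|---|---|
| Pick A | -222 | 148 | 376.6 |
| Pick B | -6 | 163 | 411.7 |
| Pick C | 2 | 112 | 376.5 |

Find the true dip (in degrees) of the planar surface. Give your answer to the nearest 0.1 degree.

35.6°

Two edge vectors: Pick A→Pick B = (216, 15, 35.1), Pick A→Pick C = (224, -36, -0.1).
Normal n = (Pick A→Pick B) × (Pick A→Pick C) = (1262.1, 7884, -11136).
So ∂z/∂x = −n_x/n_z = 0.11334 and ∂z/∂y = −n_y/n_z = 0.70797.
Gradient magnitude |∇z| = √(a² + b²) = √(0.01284 + 0.50123) = 0.71699.
True dip = arctan(0.71699) = 35.6°, dipping toward S (azimuth ≈ 189°).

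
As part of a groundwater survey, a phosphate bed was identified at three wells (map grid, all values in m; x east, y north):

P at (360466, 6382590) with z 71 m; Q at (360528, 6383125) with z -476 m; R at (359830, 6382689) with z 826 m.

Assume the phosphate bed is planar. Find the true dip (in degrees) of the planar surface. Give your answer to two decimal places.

57.71°

Two edge vectors: P→Q = (62, 535, -547), P→R = (-636, 99, 755).
Normal n = (P→Q) × (P→R) = (458078, 301082, 346398).
So ∂z/∂x = −n_x/n_z = −1.32240 and ∂z/∂y = −n_y/n_z = −0.86918.
Gradient magnitude |∇z| = √(a² + b²) = √(1.74875 + 0.75547) = 1.58247.
True dip = arctan(1.58247) = 57.71°, dipping toward ENE (azimuth ≈ 057°).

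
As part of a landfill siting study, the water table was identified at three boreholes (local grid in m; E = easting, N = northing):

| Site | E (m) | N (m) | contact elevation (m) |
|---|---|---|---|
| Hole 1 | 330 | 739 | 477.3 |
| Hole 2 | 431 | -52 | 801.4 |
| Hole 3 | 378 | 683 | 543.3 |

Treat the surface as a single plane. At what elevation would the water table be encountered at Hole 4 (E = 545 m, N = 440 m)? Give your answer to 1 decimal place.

786.2 m

Two edge vectors: Hole 1→Hole 2 = (101, -791, 324.1), Hole 1→Hole 3 = (48, -56, 66).
Normal n = (Hole 1→Hole 2) × (Hole 1→Hole 3) = (-34056.4, 8890.8, 32312).
So ∂z/∂E = −n_x/n_z = 1.05399 and ∂z/∂N = −n_y/n_z = −0.27515.
Intercept c from Hole 1: 477.3 − 347.82 + 203.34 = 332.82.
At (545, 440): z = 574.4 − 121.1 + 332.82 = 786.2 m.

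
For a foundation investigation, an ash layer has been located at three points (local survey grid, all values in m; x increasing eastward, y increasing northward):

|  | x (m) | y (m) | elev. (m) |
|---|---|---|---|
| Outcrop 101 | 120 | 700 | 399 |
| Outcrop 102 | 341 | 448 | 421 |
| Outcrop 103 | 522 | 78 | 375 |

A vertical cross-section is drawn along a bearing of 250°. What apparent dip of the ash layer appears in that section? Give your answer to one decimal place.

32.9°

Let the plane be z = a·x + b·y + c.
Outcrop 102−Outcrop 101: 221a − 252b = 22;  Outcrop 103−Outcrop 101: 402a − 622b = −24.
Solving gives a = 0.54572, b = 0.39128.
Unit vector along 250° is (sin 250°, cos 250°) = (-0.9397, -0.3420).
Slope in that direction = a·(-0.9397) + b·(-0.3420) = −0.64663.
Apparent dip = arctan|0.64663| = 32.9° (true dip is 33.9°, so apparent ≤ true as expected).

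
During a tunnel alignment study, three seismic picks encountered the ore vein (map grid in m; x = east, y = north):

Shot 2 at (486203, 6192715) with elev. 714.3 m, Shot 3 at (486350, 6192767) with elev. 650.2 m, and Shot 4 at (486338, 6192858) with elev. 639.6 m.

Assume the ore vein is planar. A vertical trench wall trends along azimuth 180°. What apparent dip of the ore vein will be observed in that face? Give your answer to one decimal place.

9.4°

Two edge vectors: Shot 2→Shot 3 = (147, 52, -64.1), Shot 2→Shot 4 = (135, 143, -74.7).
Normal n = (Shot 2→Shot 3) × (Shot 2→Shot 4) = (5281.9, 2327.4, 14001).
So ∂z/∂x = −n_x/n_z = −0.37725 and ∂z/∂y = −n_y/n_z = −0.16623.
Unit vector along 180° is (sin 180°, cos 180°) = (0.0000, -1.0000).
Slope in that direction = a·(0.0000) + b·(-1.0000) = 0.16623.
Apparent dip = arctan|0.16623| = 9.4° (true dip is 22.4°, so apparent ≤ true as expected).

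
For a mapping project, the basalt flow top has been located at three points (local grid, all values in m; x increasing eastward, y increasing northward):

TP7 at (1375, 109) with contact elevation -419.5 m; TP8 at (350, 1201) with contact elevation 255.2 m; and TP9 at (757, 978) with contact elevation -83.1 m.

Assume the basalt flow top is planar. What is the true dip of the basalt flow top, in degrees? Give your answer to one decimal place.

46.9°

Let the plane be z = a·x + b·y + c.
TP8−TP7: −1025a + 1092b = 674.7;  TP9−TP7: −618a + 869b = 336.4.
Solving gives a = −1.01434, b = −0.33425.
Gradient magnitude |∇z| = √(a² + b²) = √(1.02889 + 0.11172) = 1.06800.
True dip = arctan(1.06800) = 46.9°, dipping toward ENE (azimuth ≈ 072°).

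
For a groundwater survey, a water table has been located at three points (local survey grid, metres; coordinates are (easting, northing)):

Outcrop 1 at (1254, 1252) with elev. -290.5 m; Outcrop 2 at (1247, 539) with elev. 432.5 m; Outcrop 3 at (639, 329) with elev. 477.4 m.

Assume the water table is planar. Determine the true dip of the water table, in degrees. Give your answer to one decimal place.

Let the plane be z = a·E + b·N + c.
Outcrop 2−Outcrop 1: −7a − 713b = 723;  Outcrop 3−Outcrop 1: −615a − 923b = 767.9.
Solving gives a = 0.27733, b = −1.01675.
Gradient magnitude |∇z| = √(a² + b²) = √(0.07691 + 1.03378) = 1.05389.
True dip = arctan(1.05389) = 46.5°, dipping toward NNW (azimuth ≈ 345°).

46.5°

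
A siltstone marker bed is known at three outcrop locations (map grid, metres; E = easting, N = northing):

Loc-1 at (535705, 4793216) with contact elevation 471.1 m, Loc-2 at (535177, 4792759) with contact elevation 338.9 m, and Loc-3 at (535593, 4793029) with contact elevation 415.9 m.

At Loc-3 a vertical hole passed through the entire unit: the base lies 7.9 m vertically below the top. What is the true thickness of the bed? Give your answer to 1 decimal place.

Two edge vectors: Loc-1→Loc-2 = (-528, -457, -132.2), Loc-1→Loc-3 = (-112, -187, -55.2).
Normal n = (Loc-1→Loc-2) × (Loc-1→Loc-3) = (505, -14339.2, 47552).
So ∂z/∂E = −n_x/n_z = −0.01062 and ∂z/∂N = −n_y/n_z = 0.30155.
|∇z| = √(a²+b²) = 0.30173, so dip δ = arctan(0.30173) = 16.79°.
True thickness = vertical thickness × cos δ = 7.9 × cos 16.79° = 7.6 m.

7.6 m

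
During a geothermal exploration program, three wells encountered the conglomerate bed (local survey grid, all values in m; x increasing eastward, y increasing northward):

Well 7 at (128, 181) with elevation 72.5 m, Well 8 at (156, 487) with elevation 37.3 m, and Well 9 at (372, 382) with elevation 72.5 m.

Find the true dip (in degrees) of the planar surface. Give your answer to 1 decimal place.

Two edge vectors: Well 7→Well 8 = (28, 306, -35.2), Well 7→Well 9 = (244, 201, 0).
Normal n = (Well 7→Well 8) × (Well 7→Well 9) = (7075.2, -8588.8, -69036).
So ∂z/∂x = −n_x/n_z = 0.10249 and ∂z/∂y = −n_y/n_z = −0.12441.
Gradient magnitude |∇z| = √(a² + b²) = √(0.01050 + 0.01548) = 0.16119.
True dip = arctan(0.16119) = 9.2°, dipping toward NW (azimuth ≈ 321°).

9.2°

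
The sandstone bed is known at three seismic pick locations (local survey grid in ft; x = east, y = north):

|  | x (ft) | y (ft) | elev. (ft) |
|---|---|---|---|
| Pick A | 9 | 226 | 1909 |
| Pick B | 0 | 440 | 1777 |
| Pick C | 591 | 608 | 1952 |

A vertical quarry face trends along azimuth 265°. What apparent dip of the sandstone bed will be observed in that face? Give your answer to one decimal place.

22.4°

Two edge vectors: Pick A→Pick B = (-9, 214, -132), Pick A→Pick C = (582, 382, 43).
Normal n = (Pick A→Pick B) × (Pick A→Pick C) = (59626, -76437, -127986).
So ∂z/∂x = −n_x/n_z = 0.46588 and ∂z/∂y = −n_y/n_z = −0.59723.
Unit vector along 265° is (sin 265°, cos 265°) = (-0.9962, -0.0872).
Slope in that direction = a·(-0.9962) + b·(-0.0872) = −0.41205.
Apparent dip = arctan|0.41205| = 22.4° (true dip is 37.1°, so apparent ≤ true as expected).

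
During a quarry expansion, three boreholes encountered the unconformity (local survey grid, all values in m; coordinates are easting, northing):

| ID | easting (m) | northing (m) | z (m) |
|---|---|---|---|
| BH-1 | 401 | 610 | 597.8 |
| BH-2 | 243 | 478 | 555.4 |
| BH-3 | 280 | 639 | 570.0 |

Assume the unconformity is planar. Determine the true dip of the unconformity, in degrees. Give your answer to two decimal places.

13.55°

Two edge vectors: BH-1→BH-2 = (-158, -132, -42.4), BH-1→BH-3 = (-121, 29, -27.8).
Normal n = (BH-1→BH-2) × (BH-1→BH-3) = (4899.2, 738, -20554).
So ∂z/∂easting = −n_x/n_z = 0.23836 and ∂z/∂northing = −n_y/n_z = 0.03591.
Gradient magnitude |∇z| = √(a² + b²) = √(0.05681 + 0.00129) = 0.24105.
True dip = arctan(0.24105) = 13.55°, dipping toward W (azimuth ≈ 261°).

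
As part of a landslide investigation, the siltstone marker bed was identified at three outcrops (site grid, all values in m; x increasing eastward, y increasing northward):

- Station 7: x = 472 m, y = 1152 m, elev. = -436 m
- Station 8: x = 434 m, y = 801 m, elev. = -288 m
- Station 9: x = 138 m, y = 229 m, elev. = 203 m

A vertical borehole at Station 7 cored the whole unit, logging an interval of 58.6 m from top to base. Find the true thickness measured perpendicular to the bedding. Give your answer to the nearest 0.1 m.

Let the plane be z = a·x + b·y + c.
Station 8−Station 7: −38a − 351b = 148;  Station 9−Station 7: −334a − 923b = 639.
Solving gives a = −1.06725, b = −0.30611.
|∇z| = √(a²+b²) = 1.11028, so dip δ = arctan(1.11028) = 47.99°.
True thickness = vertical thickness × cos δ = 58.6 × cos 47.99° = 39.2 m.

39.2 m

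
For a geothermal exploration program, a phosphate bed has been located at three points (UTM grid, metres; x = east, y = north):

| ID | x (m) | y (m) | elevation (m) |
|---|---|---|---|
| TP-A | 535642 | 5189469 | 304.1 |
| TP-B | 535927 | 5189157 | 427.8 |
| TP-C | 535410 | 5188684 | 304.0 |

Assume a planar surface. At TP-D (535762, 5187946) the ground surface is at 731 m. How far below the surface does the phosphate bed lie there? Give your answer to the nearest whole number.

Two edge vectors: TP-A→TP-B = (285, -312, 123.7), TP-A→TP-C = (-232, -785, -0.1).
Normal n = (TP-A→TP-B) × (TP-A→TP-C) = (97135.7, -28669.9, -296109).
So ∂z/∂x = −n_x/n_z = 0.32804035 and ∂z/∂y = −n_y/n_z = −0.09682212.
Intercept c from TP-A: 304.1 − 175712.19 + 502455.37 = 327047.28.
At (535762, 5187946): z_contact = 175751.6 − 502307.9 + 327047.28 = 490.9 m.
Depth below ground = 731 − 490.9 = 240 m.

240 m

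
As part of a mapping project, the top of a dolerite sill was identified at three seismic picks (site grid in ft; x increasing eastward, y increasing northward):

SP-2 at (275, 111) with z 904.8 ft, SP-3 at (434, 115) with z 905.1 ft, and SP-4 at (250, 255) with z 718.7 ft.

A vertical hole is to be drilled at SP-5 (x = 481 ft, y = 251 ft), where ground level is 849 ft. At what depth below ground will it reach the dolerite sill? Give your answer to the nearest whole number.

Two edge vectors: SP-2→SP-3 = (159, 4, 0.3), SP-2→SP-4 = (-25, 144, -186.1).
Normal n = (SP-2→SP-3) × (SP-2→SP-4) = (-787.6, 29582.4, 22996).
So ∂z/∂x = −n_x/n_z = 0.03425 and ∂z/∂y = −n_y/n_z = −1.28642.
Intercept c from SP-2: 904.8 − 9.42 + 142.79 = 1038.17.
At (481, 251): z_contact = 16.5 − 322.9 + 1038.17 = 731.8 ft.
Depth below ground = 849 − 731.8 = 117 ft.

117 ft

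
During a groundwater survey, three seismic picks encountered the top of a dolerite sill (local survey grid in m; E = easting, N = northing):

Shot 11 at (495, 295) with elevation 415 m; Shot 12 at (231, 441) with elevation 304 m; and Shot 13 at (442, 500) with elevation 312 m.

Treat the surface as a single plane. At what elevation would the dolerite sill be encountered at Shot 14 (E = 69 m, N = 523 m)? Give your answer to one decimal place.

239.4 m

Let the plane be z = a·E + b·N + c.
Shot 12−Shot 11: −264a + 146b = −111;  Shot 13−Shot 11: −53a + 205b = −103.
Solving gives a = 0.16638, b = −0.45942.
Then c = 415 − a·495 − b·295 = 468.17.
At (69, 523): z = 11.5 − 240.3 + 468.17 = 239.4 m.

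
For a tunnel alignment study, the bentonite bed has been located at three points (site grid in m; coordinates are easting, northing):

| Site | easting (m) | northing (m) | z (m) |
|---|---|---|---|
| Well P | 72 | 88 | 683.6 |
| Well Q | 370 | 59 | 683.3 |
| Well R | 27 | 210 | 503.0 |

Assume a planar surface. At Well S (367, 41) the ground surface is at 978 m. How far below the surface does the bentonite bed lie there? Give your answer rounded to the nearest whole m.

Let the plane be z = a·easting + b·northing + c.
Well Q−Well P: 298a − 29b = −0.3;  Well R−Well P: −45a + 122b = −180.6.
Solving gives a = −0.15047, b = −1.53583.
Then c = 683.6 − a·72 − b·88 = 829.59.
At (367, 41): z_contact = −55.2 − 63.0 + 829.59 = 711.4 m.
Depth below ground = 978 − 711.4 = 267 m.

267 m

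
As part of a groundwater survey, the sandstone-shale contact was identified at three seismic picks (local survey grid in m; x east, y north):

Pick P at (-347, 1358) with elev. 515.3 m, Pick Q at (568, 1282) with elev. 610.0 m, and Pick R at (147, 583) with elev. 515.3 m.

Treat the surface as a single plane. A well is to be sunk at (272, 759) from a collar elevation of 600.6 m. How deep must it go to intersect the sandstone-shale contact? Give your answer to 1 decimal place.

59.4 m

Let the plane be z = a·x + b·y + c.
Pick Q−Pick P: 915a − 76b = 94.7;  Pick R−Pick P: 494a − 775b = 0.
Solving gives a = 0.109283, b = 0.069659.
Then c = 515.3 − a·-347 − b·1358 = 458.62.
At (272, 759): z_contact = 29.73 + 52.87 + 458.62 = 541.22 m.
Depth below ground = 600.6 − 541.22 = 59.4 m.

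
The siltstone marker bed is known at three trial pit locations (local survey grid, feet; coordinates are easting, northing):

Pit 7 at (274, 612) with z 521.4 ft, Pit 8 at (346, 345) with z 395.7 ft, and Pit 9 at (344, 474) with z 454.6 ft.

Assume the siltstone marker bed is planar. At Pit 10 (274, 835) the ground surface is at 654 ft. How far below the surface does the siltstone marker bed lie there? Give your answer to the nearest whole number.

Let the plane be z = a·easting + b·northing + c.
Pit 8−Pit 7: 72a − 267b = −125.7;  Pit 9−Pit 7: 70a − 138b = −66.8.
Solving gives a = −0.05586, b = 0.45572.
Then c = 521.4 − a·274 − b·612 = 257.80.
At (274, 835): z_contact = −15.3 + 380.5 + 257.80 = 623.0 ft.
Depth below ground = 654 − 623.0 = 31 ft.

31 ft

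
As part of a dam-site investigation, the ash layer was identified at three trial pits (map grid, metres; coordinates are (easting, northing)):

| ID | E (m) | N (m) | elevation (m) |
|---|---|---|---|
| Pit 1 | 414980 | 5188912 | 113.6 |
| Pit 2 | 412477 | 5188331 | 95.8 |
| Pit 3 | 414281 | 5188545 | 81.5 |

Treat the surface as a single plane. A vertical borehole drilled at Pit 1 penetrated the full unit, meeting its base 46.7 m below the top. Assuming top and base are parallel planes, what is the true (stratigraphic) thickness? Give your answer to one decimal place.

Two edge vectors: Pit 1→Pit 2 = (-2503, -581, -17.8), Pit 1→Pit 3 = (-699, -367, -32.1).
Normal n = (Pit 1→Pit 2) × (Pit 1→Pit 3) = (12117.5, -67904.1, 512482).
So ∂z/∂E = −n_x/n_z = −0.02364 and ∂z/∂N = −n_y/n_z = 0.13250.
|∇z| = √(a²+b²) = 0.13459, so dip δ = arctan(0.13459) = 7.67°.
True thickness = vertical thickness × cos δ = 46.7 × cos 7.67° = 46.3 m.

46.3 m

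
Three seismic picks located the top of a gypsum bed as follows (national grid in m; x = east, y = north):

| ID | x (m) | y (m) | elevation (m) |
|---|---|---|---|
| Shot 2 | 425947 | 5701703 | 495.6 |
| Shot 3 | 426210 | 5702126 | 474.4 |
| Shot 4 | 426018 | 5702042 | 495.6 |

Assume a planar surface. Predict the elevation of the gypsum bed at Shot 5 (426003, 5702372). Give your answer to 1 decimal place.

505.8 m

Two edge vectors: Shot 2→Shot 3 = (263, 423, -21.2), Shot 2→Shot 4 = (71, 339, 0).
Normal n = (Shot 2→Shot 3) × (Shot 2→Shot 4) = (7186.8, -1505.2, 59124).
So ∂z/∂x = −n_x/n_z = −0.121554699 and ∂z/∂y = −n_y/n_z = 0.025458359.
Intercept c from Shot 2: 495.6 + 51775.86 − 145156.00 = −92884.54.
At (426003, 5702372): z = −51782.7 + 145173.0 − 92884.54 = 505.8 m.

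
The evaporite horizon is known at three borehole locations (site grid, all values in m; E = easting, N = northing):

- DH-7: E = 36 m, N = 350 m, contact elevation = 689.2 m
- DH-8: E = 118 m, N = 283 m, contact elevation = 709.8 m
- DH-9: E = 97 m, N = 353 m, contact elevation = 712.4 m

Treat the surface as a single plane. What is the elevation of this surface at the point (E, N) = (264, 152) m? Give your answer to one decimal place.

Let the plane be z = a·E + b·N + c.
DH-8−DH-7: 82a − 67b = 20.6;  DH-9−DH-7: 61a + 3b = 23.2.
Solving gives a = 0.37300, b = 0.14904.
Then c = 689.2 − a·36 − b·350 = 623.61.
At (264, 152): z = 98.5 + 22.7 + 623.61 = 744.7 m.

744.7 m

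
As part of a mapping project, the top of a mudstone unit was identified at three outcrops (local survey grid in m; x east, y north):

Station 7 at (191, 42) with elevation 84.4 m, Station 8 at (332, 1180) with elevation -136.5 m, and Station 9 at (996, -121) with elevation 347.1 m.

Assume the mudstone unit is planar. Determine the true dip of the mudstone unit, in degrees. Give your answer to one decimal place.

Let the plane be z = a·x + b·y + c.
Station 8−Station 7: 141a + 1138b = −220.9;  Station 9−Station 7: 805a − 163b = 262.7.
Solving gives a = 0.28001, b = −0.22881.
Gradient magnitude |∇z| = √(a² + b²) = √(0.07840 + 0.05235) = 0.36160.
True dip = arctan(0.36160) = 19.9°, dipping toward NW (azimuth ≈ 309°).

19.9°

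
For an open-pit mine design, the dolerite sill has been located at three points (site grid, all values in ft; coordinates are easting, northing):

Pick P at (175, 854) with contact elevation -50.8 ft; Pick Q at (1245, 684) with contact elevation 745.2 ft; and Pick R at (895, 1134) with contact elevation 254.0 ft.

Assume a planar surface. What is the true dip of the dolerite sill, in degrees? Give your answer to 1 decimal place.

41.2°

Two edge vectors: Pick P→Pick Q = (1070, -170, 796), Pick P→Pick R = (720, 280, 304.8).
Normal n = (Pick P→Pick Q) × (Pick P→Pick R) = (-274696, 246984, 422000).
So ∂z/∂easting = −n_x/n_z = 0.65094 and ∂z/∂northing = −n_y/n_z = −0.58527.
Gradient magnitude |∇z| = √(a² + b²) = √(0.42372 + 0.34254) = 0.87536.
True dip = arctan(0.87536) = 41.2°, dipping toward NW (azimuth ≈ 312°).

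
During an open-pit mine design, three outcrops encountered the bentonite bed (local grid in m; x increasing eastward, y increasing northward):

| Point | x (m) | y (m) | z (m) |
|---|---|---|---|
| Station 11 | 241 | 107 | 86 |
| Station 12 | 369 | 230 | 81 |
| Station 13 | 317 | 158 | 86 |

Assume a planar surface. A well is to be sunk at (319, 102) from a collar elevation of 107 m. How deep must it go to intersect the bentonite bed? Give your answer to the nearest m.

Let the plane be z = a·x + b·y + c.
Station 12−Station 11: 128a + 123b = −5;  Station 13−Station 11: 76a + 51b = 0.
Solving gives a = 0.09043, b = −0.13475.
Then c = 86 − a·241 − b·107 = 78.63.
At (319, 102): z_contact = 28.8 − 13.7 + 78.63 = 93.7 m.
Depth below ground = 107 − 93.7 = 13 m.

13 m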